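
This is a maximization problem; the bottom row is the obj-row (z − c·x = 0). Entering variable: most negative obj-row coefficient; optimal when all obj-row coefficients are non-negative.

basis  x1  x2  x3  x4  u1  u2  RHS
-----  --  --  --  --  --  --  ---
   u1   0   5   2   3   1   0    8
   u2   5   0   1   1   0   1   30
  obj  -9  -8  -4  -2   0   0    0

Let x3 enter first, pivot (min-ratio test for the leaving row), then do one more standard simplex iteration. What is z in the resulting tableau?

314/5

Ratio test on column x3 — row 1: 8/2 = 4; row 2: 30/1 = 30. Minimum is 4 at row 1 (u1 leaves); pivot element 2.
Pivot on row 1; the obj-row RHS becomes 0 − (-4)·4 = 16.
Next entering variable (most negative obj-row entry -9): x1.
Ratio test on column x1 — row 1: entry 0 ≤ 0; row 2: 26/5 = 26/5. Minimum is 26/5 at row 2 (u2 leaves); pivot element 5.
After the second pivot the obj-row RHS is 16 − (-9)·(26/5) = 314/5.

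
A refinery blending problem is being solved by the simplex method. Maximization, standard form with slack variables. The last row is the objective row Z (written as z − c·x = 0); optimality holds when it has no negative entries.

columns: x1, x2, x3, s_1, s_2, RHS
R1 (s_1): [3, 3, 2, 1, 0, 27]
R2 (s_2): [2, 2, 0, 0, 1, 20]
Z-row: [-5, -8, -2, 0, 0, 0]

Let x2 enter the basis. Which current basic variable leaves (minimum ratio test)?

s_1

Column x2 entries and ratios — s_1: 27/3 = 9; s_2: 20/2 = 10.
Smallest ratio is 9 in the row of s_1, so s_1 leaves.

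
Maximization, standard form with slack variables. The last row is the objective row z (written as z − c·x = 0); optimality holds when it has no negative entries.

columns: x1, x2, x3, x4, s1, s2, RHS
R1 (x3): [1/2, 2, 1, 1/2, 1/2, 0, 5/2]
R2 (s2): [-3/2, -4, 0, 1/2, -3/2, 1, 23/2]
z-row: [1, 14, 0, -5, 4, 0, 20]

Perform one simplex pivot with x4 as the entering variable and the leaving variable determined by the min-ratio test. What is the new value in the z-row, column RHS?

45

Ratio test on column x4 — row 1: (5/2)/(1/2) = 5; row 2: (23/2)/(1/2) = 23. Minimum is 5 at row 1 (x3 leaves); pivot element 1/2.
Divide row 1 by 1/2; eliminate column x4 from the other rows.
z-row update in column RHS: 20 − (-5)·5 = 45.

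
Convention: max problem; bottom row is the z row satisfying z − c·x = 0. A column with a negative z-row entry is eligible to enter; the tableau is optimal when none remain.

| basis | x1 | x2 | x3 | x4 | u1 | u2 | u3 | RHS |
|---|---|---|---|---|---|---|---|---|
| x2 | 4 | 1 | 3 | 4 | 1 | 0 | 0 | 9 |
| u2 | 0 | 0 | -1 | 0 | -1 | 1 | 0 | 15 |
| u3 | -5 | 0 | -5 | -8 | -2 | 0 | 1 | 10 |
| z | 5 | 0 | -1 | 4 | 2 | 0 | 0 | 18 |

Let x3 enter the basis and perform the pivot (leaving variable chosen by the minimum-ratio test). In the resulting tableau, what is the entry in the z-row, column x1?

19/3

Ratio test on column x3 — row 1: 9/3 = 3; row 2: entry -1 ≤ 0; row 3: entry -5 ≤ 0. Minimum is 3 at row 1 (x2 leaves); pivot element 3.
Divide row 1 by 3; eliminate column x3 from the other rows.
z-row update in column x1: 5 − (-1)·(4/3) = 19/3.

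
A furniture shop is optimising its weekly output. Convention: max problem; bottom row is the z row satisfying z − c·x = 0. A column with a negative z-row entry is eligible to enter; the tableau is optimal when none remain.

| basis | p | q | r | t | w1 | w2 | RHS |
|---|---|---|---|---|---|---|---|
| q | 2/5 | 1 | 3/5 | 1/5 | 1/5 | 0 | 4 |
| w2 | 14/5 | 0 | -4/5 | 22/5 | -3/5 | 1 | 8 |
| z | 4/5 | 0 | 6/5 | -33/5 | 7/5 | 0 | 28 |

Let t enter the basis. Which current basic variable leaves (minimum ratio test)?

Column t entries and ratios — q: 4/(1/5) = 20; w2: 8/(22/5) = 20/11.
Smallest ratio is 20/11 in the row of w2, so w2 leaves.

w2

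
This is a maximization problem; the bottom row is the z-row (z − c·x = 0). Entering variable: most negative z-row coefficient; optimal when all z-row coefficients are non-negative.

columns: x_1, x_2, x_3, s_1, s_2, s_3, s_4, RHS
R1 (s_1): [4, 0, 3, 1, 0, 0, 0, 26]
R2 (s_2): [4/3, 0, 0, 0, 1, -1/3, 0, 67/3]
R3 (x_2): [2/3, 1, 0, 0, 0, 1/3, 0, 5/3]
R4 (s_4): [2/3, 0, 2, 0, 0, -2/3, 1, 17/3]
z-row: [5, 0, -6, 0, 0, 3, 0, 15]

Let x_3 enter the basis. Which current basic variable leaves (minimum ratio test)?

s_4

Column x_3 entries and ratios — s_1: 26/3 = 26/3; s_2: 0 ≤ 0, skip; x_2: 0 ≤ 0, skip; s_4: (17/3)/2 = 17/6.
Smallest ratio is 17/6 in the row of s_4, so s_4 leaves.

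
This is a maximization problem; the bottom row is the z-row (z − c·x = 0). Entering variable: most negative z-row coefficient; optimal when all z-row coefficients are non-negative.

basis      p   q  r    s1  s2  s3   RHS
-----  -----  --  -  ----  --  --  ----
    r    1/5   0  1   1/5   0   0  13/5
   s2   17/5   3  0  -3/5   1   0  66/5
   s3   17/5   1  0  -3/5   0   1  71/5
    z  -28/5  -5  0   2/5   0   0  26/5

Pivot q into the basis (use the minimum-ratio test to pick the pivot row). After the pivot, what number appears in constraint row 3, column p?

34/15

Ratio test on column q — row 1: entry 0 ≤ 0; row 2: (66/5)/3 = 22/5; row 3: (71/5)/1 = 71/5. Minimum is 22/5 at row 2 (s2 leaves); pivot element 3.
Divide row 2 by 3; eliminate column q from the other rows.
Row 3 update in column p: 17/5 − 1·(17/15) = 34/15.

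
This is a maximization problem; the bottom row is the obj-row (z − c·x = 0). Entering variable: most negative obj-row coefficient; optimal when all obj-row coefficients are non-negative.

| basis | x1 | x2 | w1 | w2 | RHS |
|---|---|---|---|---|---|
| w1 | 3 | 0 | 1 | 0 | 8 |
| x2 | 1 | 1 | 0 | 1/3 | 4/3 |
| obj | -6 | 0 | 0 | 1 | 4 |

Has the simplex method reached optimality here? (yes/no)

The obj-row has a negative entry -6 in column x1, so it is not optimal.

no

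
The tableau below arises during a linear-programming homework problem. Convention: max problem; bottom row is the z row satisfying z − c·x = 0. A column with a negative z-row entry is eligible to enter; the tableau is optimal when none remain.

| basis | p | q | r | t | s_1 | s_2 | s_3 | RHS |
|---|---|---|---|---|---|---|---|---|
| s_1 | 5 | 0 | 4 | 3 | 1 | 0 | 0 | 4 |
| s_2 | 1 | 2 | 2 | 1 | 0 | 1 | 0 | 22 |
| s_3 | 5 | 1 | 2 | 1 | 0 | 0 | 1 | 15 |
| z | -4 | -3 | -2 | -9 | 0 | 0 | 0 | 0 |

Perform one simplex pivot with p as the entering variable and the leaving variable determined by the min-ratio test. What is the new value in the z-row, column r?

6/5

Ratio test on column p — row 1: 4/5 = 4/5; row 2: 22/1 = 22; row 3: 15/5 = 3. Minimum is 4/5 at row 1 (s_1 leaves); pivot element 5.
Divide row 1 by 5; eliminate column p from the other rows.
z-row update in column r: -2 − (-4)·(4/5) = 6/5.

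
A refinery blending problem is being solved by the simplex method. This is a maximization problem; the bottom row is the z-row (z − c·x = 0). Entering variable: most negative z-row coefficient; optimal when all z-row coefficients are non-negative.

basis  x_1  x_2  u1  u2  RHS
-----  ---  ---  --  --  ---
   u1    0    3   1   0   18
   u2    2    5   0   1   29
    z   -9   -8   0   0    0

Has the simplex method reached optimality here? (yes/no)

The z-row has a negative entry -9 in column x_1, so it is not optimal.

no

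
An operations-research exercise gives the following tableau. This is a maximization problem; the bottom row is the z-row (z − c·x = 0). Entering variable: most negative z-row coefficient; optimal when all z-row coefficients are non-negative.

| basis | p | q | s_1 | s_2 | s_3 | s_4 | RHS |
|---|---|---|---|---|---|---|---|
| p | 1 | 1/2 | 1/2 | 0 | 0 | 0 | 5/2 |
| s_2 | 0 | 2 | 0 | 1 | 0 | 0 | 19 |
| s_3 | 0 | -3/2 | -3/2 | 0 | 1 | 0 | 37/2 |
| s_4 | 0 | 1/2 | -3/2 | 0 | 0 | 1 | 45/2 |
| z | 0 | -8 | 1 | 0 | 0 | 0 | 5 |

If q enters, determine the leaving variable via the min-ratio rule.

Column q entries and ratios — p: (5/2)/(1/2) = 5; s_2: 19/2 = 19/2; s_3: -3/2 ≤ 0, skip; s_4: (45/2)/(1/2) = 45.
Smallest ratio is 5 in the row of p, so p leaves.

p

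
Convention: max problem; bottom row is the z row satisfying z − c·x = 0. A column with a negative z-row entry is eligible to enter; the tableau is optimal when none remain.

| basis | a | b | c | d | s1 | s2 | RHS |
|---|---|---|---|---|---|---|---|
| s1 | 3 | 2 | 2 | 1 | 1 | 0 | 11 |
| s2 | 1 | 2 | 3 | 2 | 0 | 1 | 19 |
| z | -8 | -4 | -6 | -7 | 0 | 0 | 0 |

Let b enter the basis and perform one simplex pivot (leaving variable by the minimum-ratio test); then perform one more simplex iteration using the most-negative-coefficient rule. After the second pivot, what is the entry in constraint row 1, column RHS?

Ratio test on column b — row 1: 11/2 = 11/2; row 2: 19/2 = 19/2. Minimum is 11/2 at row 1 (s1 leaves); pivot element 2.
Divide row 1 by 2; eliminate column b from the other rows.
Second iteration: most negative z-row entry is -5 in column d, so d enters.
Ratio test on column d — row 1: (11/2)/(1/2) = 11; row 2: 8/1 = 8. Minimum is 8 at row 2 (s2 leaves); pivot element 1.
Divide row 2 by 1; eliminate column d from the other rows.
After both pivots, the entry at constraint row 1, column RHS is 3/2.

3/2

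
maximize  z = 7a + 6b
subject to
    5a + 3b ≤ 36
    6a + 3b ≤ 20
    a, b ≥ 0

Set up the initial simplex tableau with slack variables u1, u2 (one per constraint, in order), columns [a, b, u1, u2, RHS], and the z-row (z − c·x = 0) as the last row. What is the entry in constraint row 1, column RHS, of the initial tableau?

36

The RHS of constraint 1 is b_1 = 36.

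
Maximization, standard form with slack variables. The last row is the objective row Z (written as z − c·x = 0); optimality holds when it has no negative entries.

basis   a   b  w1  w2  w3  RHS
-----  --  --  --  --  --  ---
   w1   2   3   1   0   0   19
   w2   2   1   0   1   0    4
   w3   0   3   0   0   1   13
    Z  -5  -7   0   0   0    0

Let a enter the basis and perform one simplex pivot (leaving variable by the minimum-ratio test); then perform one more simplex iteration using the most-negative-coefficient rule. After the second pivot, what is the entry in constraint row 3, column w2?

-3

Ratio test on column a — row 1: 19/2 = 19/2; row 2: 4/2 = 2; row 3: entry 0 ≤ 0. Minimum is 2 at row 2 (w2 leaves); pivot element 2.
Divide row 2 by 2; eliminate column a from the other rows.
Second iteration: most negative Z-row entry is -9/2 in column b, so b enters.
Ratio test on column b — row 1: 15/2 = 15/2; row 2: 2/(1/2) = 4; row 3: 13/3 = 13/3. Minimum is 4 at row 2 (a leaves); pivot element 1/2.
Divide row 2 by 1/2; eliminate column b from the other rows.
After both pivots, the entry at constraint row 3, column w2 is -3.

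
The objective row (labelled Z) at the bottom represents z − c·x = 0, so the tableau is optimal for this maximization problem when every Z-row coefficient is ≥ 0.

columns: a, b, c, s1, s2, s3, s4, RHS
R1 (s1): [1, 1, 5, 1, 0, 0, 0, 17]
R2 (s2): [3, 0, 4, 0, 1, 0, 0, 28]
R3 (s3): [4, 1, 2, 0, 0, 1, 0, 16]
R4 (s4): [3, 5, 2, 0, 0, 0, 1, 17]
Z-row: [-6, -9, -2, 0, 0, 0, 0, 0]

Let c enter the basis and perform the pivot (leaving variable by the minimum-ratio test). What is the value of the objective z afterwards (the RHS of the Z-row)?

34/5

Ratio test on column c — row 1: 17/5 = 17/5; row 2: 28/4 = 7; row 3: 16/2 = 8; row 4: 17/2 = 17/2. Minimum is 17/5 at row 1 (s1 leaves); pivot element 5.
Pivot on row 1; the Z-row RHS becomes 0 − (-2)·(17/5) = 34/5.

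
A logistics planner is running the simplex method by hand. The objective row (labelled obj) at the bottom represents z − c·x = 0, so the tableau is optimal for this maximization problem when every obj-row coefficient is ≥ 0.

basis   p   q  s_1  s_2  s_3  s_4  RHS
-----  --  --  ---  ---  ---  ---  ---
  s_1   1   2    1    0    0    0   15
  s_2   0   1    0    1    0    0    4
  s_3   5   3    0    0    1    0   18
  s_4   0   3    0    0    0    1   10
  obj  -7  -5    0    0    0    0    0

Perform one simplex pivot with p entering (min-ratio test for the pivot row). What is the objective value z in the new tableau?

Ratio test on column p — row 1: 15/1 = 15; row 2: entry 0 ≤ 0; row 3: 18/5 = 18/5; row 4: entry 0 ≤ 0. Minimum is 18/5 at row 3 (s_3 leaves); pivot element 5.
Pivot on row 3; the obj-row RHS becomes 0 − (-7)·(18/5) = 126/5.

126/5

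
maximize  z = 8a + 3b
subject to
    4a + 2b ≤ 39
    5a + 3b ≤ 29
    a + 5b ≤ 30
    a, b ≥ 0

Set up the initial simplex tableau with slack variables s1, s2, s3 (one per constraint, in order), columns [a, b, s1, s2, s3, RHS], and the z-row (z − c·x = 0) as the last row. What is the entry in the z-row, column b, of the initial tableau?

-3

The z-row carries the negated objective coefficients: the b entry is -3.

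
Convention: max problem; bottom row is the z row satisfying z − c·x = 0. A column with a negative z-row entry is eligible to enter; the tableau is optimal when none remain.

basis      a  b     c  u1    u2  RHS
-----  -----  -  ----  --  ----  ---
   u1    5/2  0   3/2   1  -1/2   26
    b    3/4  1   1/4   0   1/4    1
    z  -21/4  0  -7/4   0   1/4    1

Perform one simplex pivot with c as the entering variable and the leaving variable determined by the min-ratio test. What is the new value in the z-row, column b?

Ratio test on column c — row 1: 26/(3/2) = 52/3; row 2: 1/(1/4) = 4. Minimum is 4 at row 2 (b leaves); pivot element 1/4.
Divide row 2 by 1/4; eliminate column c from the other rows.
z-row update in column b: 0 − (-7/4)·4 = 7.

7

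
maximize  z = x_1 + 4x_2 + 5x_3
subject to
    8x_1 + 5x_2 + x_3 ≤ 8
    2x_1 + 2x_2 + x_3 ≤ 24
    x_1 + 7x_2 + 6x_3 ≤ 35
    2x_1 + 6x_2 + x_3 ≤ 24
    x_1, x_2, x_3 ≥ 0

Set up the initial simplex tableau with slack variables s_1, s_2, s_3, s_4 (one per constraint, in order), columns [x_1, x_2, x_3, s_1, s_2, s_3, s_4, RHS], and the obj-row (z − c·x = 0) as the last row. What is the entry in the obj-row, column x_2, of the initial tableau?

The obj-row carries the negated objective coefficients: the x_2 entry is -4.

-4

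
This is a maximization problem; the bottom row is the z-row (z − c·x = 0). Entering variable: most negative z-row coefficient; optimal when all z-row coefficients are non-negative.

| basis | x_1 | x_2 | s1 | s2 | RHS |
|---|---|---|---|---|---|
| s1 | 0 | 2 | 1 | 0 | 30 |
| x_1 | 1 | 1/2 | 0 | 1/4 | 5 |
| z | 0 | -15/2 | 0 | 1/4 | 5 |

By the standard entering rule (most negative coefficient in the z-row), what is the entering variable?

Negative z-row entries: x_2: -15/2.
The most negative is -15/2 in column x_2, so x_2 enters.

x_2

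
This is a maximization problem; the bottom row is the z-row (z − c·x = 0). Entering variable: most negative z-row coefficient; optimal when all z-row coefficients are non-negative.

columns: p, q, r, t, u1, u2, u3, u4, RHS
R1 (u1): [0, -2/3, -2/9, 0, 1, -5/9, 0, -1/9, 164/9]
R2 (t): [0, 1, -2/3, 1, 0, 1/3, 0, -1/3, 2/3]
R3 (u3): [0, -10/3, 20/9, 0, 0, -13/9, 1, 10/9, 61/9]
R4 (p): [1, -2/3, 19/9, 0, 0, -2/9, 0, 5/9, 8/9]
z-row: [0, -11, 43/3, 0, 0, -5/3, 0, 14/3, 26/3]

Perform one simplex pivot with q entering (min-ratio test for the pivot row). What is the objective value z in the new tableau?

Ratio test on column q — row 1: entry -2/3 ≤ 0; row 2: (2/3)/1 = 2/3; row 3: entry -10/3 ≤ 0; row 4: entry -2/3 ≤ 0. Minimum is 2/3 at row 2 (t leaves); pivot element 1.
Pivot on row 2; the z-row RHS becomes 26/3 − (-11)·(2/3) = 16.

16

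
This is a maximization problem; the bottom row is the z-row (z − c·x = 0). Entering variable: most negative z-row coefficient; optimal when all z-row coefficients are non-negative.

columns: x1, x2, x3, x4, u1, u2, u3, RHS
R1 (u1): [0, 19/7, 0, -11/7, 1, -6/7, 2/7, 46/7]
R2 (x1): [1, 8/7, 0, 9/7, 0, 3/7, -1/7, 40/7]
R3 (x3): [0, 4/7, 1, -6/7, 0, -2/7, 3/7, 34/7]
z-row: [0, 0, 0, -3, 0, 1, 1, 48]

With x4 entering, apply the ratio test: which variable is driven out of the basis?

Column x4 entries and ratios — u1: -11/7 ≤ 0, skip; x1: (40/7)/(9/7) = 40/9; x3: -6/7 ≤ 0, skip.
Smallest ratio is 40/9 in the row of x1, so x1 leaves.

x1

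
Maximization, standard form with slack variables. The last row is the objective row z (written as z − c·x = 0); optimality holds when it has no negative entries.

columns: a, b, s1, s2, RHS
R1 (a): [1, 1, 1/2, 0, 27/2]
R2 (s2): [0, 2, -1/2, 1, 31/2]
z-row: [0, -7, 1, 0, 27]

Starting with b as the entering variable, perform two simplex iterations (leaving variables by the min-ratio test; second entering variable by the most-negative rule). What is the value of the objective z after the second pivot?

Ratio test on column b — row 1: (27/2)/1 = 27/2; row 2: (31/2)/2 = 31/4. Minimum is 31/4 at row 2 (s2 leaves); pivot element 2.
Pivot on row 2; the z-row RHS becomes 27 − (-7)·(31/4) = 325/4.
Next entering variable (most negative z-row entry -3/4): s1.
Ratio test on column s1 — row 1: (23/4)/(3/4) = 23/3; row 2: entry -1/4 ≤ 0. Minimum is 23/3 at row 1 (a leaves); pivot element 3/4.
After the second pivot the z-row RHS is 325/4 − (-3/4)·(23/3) = 87.

87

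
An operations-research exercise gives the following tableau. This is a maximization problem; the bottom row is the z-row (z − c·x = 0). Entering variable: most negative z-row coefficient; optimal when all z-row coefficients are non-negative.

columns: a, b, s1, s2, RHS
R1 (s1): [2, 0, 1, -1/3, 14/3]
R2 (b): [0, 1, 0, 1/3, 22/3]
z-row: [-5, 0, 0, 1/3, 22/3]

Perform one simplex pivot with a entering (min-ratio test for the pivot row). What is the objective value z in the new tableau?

Ratio test on column a — row 1: (14/3)/2 = 7/3; row 2: entry 0 ≤ 0. Minimum is 7/3 at row 1 (s1 leaves); pivot element 2.
Pivot on row 1; the z-row RHS becomes 22/3 − (-5)·(7/3) = 19.

19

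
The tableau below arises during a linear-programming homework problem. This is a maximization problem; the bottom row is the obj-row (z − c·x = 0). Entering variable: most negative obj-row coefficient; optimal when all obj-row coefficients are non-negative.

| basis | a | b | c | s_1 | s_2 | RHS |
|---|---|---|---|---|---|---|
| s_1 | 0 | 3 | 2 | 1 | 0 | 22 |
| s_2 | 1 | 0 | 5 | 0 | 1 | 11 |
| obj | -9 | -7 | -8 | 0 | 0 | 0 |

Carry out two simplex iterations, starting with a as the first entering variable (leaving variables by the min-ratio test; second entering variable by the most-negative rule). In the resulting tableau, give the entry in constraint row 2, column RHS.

11

Ratio test on column a — row 1: entry 0 ≤ 0; row 2: 11/1 = 11. Minimum is 11 at row 2 (s_2 leaves); pivot element 1.
Divide row 2 by 1; eliminate column a from the other rows.
Second iteration: most negative obj-row entry is -7 in column b, so b enters.
Ratio test on column b — row 1: 22/3 = 22/3; row 2: entry 0 ≤ 0. Minimum is 22/3 at row 1 (s_1 leaves); pivot element 3.
Divide row 1 by 3; eliminate column b from the other rows.
After both pivots, the entry at constraint row 2, column RHS is 11.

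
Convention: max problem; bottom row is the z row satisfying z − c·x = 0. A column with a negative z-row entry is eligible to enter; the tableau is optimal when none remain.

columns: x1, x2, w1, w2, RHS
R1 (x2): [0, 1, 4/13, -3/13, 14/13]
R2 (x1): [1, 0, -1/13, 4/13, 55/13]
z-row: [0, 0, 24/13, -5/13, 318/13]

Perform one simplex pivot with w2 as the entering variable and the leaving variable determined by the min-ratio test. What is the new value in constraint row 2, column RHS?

55/4

Ratio test on column w2 — row 1: entry -3/13 ≤ 0; row 2: (55/13)/(4/13) = 55/4. Minimum is 55/4 at row 2 (x1 leaves); pivot element 4/13.
Divide row 2 by 4/13; eliminate column w2 from the other rows.
In the new row 2, the RHS entry is the old entry divided by the pivot: (55/13)/(4/13) = 55/4.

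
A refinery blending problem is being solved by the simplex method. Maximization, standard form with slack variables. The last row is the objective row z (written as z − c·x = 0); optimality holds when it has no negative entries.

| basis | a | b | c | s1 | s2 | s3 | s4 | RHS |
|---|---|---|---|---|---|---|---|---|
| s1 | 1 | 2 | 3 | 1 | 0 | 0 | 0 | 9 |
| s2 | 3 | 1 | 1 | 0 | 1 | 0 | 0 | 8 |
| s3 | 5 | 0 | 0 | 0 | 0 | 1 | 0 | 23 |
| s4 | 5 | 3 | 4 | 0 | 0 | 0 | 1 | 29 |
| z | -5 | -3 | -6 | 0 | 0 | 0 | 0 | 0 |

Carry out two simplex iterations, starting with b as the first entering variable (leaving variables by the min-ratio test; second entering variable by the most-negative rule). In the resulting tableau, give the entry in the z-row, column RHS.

92/5

Ratio test on column b — row 1: 9/2 = 9/2; row 2: 8/1 = 8; row 3: entry 0 ≤ 0; row 4: 29/3 = 29/3. Minimum is 9/2 at row 1 (s1 leaves); pivot element 2.
Divide row 1 by 2; eliminate column b from the other rows.
Second iteration: most negative z-row entry is -7/2 in column a, so a enters.
Ratio test on column a — row 1: (9/2)/(1/2) = 9; row 2: (7/2)/(5/2) = 7/5; row 3: 23/5 = 23/5; row 4: (31/2)/(7/2) = 31/7. Minimum is 7/5 at row 2 (s2 leaves); pivot element 5/2.
Divide row 2 by 5/2; eliminate column a from the other rows.
After both pivots, the entry at the z-row, column RHS is 92/5.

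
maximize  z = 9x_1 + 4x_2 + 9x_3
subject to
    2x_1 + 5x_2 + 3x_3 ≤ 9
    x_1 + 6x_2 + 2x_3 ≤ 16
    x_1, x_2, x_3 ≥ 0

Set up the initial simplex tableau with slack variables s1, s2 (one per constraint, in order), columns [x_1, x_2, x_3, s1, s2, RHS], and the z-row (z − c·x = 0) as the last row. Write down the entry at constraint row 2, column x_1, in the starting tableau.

Constraint 2 has coefficient 1 on x_1.

1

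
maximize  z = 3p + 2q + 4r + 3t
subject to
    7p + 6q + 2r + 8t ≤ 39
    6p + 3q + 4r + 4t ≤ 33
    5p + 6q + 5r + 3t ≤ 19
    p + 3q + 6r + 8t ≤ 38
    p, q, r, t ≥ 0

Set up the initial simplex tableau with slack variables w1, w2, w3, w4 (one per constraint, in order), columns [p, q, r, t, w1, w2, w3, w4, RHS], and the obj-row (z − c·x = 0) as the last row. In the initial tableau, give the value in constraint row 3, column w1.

0

Slack w1 belongs to constraint 1; its column is the unit vector e_1, so the entry in row 3 is 0.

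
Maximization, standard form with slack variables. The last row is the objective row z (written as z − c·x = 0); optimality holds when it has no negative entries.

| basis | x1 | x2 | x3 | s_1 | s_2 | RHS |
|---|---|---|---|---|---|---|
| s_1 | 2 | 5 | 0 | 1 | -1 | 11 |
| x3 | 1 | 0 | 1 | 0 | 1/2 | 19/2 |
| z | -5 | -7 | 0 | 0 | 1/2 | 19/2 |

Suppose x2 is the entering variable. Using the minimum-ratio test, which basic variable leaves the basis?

s_1

Column x2 entries and ratios — s_1: 11/5 = 11/5; x3: 0 ≤ 0, skip.
Smallest ratio is 11/5 in the row of s_1, so s_1 leaves.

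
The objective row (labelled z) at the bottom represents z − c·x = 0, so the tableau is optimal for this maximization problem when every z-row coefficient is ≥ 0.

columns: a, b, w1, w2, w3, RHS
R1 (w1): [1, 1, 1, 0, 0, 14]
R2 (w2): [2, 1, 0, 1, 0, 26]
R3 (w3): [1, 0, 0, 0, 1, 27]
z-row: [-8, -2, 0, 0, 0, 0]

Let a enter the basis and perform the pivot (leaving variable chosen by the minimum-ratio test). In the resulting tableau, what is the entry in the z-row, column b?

Ratio test on column a — row 1: 14/1 = 14; row 2: 26/2 = 13; row 3: 27/1 = 27. Minimum is 13 at row 2 (w2 leaves); pivot element 2.
Divide row 2 by 2; eliminate column a from the other rows.
z-row update in column b: -2 − (-8)·(1/2) = 2.

2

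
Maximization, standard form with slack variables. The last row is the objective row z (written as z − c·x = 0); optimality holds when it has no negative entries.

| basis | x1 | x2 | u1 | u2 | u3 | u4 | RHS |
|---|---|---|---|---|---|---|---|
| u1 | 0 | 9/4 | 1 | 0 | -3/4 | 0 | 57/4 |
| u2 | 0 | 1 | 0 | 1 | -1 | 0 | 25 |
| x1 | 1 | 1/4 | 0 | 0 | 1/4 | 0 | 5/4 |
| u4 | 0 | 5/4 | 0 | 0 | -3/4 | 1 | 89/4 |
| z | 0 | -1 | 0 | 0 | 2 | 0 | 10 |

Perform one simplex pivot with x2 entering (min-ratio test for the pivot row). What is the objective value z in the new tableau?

15

Ratio test on column x2 — row 1: (57/4)/(9/4) = 19/3; row 2: 25/1 = 25; row 3: (5/4)/(1/4) = 5; row 4: (89/4)/(5/4) = 89/5. Minimum is 5 at row 3 (x1 leaves); pivot element 1/4.
Pivot on row 3; the z-row RHS becomes 10 − (-1)·5 = 15.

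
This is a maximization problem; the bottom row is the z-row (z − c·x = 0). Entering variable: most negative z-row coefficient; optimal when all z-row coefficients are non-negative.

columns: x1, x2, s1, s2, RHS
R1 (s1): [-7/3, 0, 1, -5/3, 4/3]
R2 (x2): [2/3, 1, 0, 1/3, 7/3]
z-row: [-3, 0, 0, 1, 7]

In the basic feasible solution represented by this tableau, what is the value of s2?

s2 is not in the basis, so in the current basic feasible solution s2 = 0.

0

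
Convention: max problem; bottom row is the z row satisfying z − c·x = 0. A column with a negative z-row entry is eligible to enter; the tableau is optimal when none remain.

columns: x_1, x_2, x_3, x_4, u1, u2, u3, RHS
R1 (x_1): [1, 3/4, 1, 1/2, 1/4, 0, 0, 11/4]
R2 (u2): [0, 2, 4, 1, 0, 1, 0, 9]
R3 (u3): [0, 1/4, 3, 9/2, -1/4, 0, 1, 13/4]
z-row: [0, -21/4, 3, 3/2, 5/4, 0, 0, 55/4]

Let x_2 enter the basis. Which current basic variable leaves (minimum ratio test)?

x_1

Column x_2 entries and ratios — x_1: (11/4)/(3/4) = 11/3; u2: 9/2 = 9/2; u3: (13/4)/(1/4) = 13.
Smallest ratio is 11/3 in the row of x_1, so x_1 leaves.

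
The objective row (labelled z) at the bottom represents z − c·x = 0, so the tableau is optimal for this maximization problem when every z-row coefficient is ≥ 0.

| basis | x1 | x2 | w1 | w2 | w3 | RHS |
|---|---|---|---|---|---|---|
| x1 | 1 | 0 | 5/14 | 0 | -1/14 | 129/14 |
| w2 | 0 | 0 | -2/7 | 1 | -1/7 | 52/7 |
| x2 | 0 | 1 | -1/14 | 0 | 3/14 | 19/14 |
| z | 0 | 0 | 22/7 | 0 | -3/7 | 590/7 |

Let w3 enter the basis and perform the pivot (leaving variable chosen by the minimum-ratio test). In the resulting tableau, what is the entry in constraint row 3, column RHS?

Ratio test on column w3 — row 1: entry -1/14 ≤ 0; row 2: entry -1/7 ≤ 0; row 3: (19/14)/(3/14) = 19/3. Minimum is 19/3 at row 3 (x2 leaves); pivot element 3/14.
Divide row 3 by 3/14; eliminate column w3 from the other rows.
In the new row 3, the RHS entry is the old entry divided by the pivot: (19/14)/(3/14) = 19/3.

19/3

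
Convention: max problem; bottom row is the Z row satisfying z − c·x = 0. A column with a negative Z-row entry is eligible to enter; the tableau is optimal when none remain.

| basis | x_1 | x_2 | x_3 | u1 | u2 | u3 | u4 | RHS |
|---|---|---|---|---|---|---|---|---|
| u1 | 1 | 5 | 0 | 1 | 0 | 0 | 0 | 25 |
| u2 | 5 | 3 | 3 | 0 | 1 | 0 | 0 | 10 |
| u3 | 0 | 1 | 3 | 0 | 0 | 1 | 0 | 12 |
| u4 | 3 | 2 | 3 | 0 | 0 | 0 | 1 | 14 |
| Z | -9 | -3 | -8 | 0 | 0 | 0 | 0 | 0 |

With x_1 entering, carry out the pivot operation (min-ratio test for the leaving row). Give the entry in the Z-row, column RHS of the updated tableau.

18

Ratio test on column x_1 — row 1: 25/1 = 25; row 2: 10/5 = 2; row 3: entry 0 ≤ 0; row 4: 14/3 = 14/3. Minimum is 2 at row 2 (u2 leaves); pivot element 5.
Divide row 2 by 5; eliminate column x_1 from the other rows.
Z-row update in column RHS: 0 − (-9)·2 = 18.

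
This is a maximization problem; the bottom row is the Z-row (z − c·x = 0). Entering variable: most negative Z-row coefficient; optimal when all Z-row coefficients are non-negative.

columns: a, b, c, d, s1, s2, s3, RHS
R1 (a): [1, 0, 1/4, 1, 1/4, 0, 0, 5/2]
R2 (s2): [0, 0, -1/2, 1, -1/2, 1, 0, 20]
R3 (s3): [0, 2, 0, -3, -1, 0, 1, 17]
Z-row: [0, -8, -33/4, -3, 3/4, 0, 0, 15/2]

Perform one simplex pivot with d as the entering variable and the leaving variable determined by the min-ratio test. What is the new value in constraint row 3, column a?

3

Ratio test on column d — row 1: (5/2)/1 = 5/2; row 2: 20/1 = 20; row 3: entry -3 ≤ 0. Minimum is 5/2 at row 1 (a leaves); pivot element 1.
Divide row 1 by 1; eliminate column d from the other rows.
Row 3 update in column a: 0 − (-3)·1 = 3.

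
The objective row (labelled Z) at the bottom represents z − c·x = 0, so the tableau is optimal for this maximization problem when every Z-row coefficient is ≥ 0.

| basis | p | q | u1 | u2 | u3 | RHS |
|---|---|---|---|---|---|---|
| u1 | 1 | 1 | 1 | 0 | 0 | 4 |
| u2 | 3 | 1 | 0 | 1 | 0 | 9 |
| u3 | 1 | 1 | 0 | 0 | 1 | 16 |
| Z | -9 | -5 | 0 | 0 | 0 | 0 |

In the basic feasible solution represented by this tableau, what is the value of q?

q is not in the basis, so in the current basic feasible solution q = 0.

0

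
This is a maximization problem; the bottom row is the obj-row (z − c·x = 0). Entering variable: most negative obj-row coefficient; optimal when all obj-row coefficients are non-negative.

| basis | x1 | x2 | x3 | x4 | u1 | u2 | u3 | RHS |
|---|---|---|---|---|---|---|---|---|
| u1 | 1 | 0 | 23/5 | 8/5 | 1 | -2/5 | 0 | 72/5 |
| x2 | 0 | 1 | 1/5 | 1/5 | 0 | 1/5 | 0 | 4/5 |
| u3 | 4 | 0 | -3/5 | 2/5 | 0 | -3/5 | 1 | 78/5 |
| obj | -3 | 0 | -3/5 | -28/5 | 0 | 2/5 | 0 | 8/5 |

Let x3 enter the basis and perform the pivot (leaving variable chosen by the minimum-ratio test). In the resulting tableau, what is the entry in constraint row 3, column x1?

95/23

Ratio test on column x3 — row 1: (72/5)/(23/5) = 72/23; row 2: (4/5)/(1/5) = 4; row 3: entry -3/5 ≤ 0. Minimum is 72/23 at row 1 (u1 leaves); pivot element 23/5.
Divide row 1 by 23/5; eliminate column x3 from the other rows.
Row 3 update in column x1: 4 − (-3/5)·(5/23) = 95/23.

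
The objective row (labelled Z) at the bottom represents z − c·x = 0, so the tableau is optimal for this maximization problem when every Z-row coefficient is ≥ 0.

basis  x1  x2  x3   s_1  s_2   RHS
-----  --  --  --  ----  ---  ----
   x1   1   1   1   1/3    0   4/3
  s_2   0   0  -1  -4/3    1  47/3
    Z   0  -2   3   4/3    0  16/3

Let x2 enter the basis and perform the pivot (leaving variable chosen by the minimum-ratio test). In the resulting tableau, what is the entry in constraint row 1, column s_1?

Ratio test on column x2 — row 1: (4/3)/1 = 4/3; row 2: entry 0 ≤ 0. Minimum is 4/3 at row 1 (x1 leaves); pivot element 1.
Divide row 1 by 1; eliminate column x2 from the other rows.
In the new row 1, the s_1 entry is the old entry divided by the pivot: (1/3)/1 = 1/3.

1/3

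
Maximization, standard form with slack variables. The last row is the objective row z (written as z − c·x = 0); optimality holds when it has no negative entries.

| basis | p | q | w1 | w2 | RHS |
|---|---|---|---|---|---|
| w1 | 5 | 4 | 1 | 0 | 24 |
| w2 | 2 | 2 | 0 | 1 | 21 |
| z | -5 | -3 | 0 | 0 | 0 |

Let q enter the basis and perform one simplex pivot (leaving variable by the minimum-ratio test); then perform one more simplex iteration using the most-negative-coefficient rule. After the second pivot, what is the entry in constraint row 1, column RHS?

Ratio test on column q — row 1: 24/4 = 6; row 2: 21/2 = 21/2. Minimum is 6 at row 1 (w1 leaves); pivot element 4.
Divide row 1 by 4; eliminate column q from the other rows.
Second iteration: most negative z-row entry is -5/4 in column p, so p enters.
Ratio test on column p — row 1: 6/(5/4) = 24/5; row 2: entry -1/2 ≤ 0. Minimum is 24/5 at row 1 (q leaves); pivot element 5/4.
Divide row 1 by 5/4; eliminate column p from the other rows.
After both pivots, the entry at constraint row 1, column RHS is 24/5.

24/5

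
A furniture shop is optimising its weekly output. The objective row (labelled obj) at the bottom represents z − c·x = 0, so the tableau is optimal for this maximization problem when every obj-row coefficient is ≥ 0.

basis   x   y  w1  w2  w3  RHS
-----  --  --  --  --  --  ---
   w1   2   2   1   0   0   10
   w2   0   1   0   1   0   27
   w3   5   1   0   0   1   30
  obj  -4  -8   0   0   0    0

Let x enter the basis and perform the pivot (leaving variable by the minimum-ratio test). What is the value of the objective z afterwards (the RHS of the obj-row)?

20

Ratio test on column x — row 1: 10/2 = 5; row 2: entry 0 ≤ 0; row 3: 30/5 = 6. Minimum is 5 at row 1 (w1 leaves); pivot element 2.
Pivot on row 1; the obj-row RHS becomes 0 − (-4)·5 = 20.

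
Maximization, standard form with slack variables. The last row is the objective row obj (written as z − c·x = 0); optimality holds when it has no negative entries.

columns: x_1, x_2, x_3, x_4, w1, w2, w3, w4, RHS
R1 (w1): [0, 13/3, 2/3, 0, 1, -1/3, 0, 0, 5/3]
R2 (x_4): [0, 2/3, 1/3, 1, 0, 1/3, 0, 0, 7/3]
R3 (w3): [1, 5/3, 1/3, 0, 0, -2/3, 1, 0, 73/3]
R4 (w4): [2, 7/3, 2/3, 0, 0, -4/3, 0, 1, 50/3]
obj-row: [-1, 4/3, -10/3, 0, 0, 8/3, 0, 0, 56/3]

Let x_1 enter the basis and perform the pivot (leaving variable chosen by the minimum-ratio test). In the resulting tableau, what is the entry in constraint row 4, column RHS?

Ratio test on column x_1 — row 1: entry 0 ≤ 0; row 2: entry 0 ≤ 0; row 3: (73/3)/1 = 73/3; row 4: (50/3)/2 = 25/3. Minimum is 25/3 at row 4 (w4 leaves); pivot element 2.
Divide row 4 by 2; eliminate column x_1 from the other rows.
In the new row 4, the RHS entry is the old entry divided by the pivot: (50/3)/2 = 25/3.

25/3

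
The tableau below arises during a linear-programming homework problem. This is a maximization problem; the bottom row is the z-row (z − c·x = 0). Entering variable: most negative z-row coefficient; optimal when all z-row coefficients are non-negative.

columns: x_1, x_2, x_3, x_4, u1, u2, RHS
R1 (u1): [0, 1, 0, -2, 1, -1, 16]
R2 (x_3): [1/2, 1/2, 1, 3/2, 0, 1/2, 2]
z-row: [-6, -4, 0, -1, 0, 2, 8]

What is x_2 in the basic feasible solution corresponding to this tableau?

x_2 is not in the basis, so in the current basic feasible solution x_2 = 0.

0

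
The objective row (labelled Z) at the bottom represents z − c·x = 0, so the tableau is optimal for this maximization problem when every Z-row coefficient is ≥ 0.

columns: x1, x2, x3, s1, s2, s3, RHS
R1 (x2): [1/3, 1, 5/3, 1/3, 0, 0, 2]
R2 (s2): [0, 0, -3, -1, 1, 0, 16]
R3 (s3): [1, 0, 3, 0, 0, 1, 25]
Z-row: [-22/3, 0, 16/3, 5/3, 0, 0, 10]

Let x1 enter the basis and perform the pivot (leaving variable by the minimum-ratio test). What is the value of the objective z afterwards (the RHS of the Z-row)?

Ratio test on column x1 — row 1: 2/(1/3) = 6; row 2: entry 0 ≤ 0; row 3: 25/1 = 25. Minimum is 6 at row 1 (x2 leaves); pivot element 1/3.
Pivot on row 1; the Z-row RHS becomes 10 − (-22/3)·6 = 54.

54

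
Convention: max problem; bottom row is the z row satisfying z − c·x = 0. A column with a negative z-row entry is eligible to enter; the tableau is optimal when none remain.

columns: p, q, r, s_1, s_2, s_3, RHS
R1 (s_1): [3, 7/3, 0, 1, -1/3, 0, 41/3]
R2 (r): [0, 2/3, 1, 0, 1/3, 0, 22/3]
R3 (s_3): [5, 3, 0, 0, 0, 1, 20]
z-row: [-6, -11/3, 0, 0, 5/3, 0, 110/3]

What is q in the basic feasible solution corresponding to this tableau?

0

q is not in the basis, so in the current basic feasible solution q = 0.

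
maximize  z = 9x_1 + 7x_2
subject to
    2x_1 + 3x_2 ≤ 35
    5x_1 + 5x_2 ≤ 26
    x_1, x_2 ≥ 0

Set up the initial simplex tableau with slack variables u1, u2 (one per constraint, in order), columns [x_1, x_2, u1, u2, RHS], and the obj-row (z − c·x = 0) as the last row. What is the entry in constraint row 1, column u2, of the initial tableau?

Slack u2 belongs to constraint 2; its column is the unit vector e_2, so the entry in row 1 is 0.

0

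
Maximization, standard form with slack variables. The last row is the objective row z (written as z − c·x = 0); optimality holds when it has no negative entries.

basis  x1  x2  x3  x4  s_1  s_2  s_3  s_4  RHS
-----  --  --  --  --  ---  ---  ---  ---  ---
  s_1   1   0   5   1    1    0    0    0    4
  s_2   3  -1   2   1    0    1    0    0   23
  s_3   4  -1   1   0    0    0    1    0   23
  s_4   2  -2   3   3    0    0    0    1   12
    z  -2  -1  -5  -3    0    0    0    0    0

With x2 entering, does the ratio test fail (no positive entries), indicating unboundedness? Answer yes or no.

Every constraint-row entry in column x2 is ≤ 0, so increasing x2 is unbounded.

yes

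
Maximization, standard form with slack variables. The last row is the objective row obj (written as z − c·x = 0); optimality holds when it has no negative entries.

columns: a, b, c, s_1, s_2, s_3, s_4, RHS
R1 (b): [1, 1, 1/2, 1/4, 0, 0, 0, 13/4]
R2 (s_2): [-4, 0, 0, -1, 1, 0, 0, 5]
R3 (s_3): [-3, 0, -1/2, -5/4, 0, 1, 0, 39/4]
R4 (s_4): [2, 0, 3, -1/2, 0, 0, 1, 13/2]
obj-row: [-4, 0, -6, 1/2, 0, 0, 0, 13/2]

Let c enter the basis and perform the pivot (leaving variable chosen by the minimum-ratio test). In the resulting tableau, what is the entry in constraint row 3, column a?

-8/3

Ratio test on column c — row 1: (13/4)/(1/2) = 13/2; row 2: entry 0 ≤ 0; row 3: entry -1/2 ≤ 0; row 4: (13/2)/3 = 13/6. Minimum is 13/6 at row 4 (s_4 leaves); pivot element 3.
Divide row 4 by 3; eliminate column c from the other rows.
Row 3 update in column a: -3 − (-1/2)·(2/3) = -8/3.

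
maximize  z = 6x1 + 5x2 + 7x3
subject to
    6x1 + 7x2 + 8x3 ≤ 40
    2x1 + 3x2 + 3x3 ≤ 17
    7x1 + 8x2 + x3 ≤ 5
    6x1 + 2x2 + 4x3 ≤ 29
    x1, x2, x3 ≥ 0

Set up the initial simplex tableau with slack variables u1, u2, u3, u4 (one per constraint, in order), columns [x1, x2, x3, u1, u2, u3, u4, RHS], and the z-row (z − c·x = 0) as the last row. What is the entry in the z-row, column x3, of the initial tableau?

The z-row carries the negated objective coefficients: the x3 entry is -7.

-7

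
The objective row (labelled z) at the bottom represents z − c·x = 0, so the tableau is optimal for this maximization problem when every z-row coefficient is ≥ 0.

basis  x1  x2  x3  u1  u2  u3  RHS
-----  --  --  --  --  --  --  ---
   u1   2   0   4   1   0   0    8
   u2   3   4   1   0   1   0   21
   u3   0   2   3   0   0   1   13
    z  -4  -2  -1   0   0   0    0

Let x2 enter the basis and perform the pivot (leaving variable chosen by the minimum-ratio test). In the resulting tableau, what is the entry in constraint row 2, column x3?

Ratio test on column x2 — row 1: entry 0 ≤ 0; row 2: 21/4 = 21/4; row 3: 13/2 = 13/2. Minimum is 21/4 at row 2 (u2 leaves); pivot element 4.
Divide row 2 by 4; eliminate column x2 from the other rows.
In the new row 2, the x3 entry is the old entry divided by the pivot: 1/4 = 1/4.

1/4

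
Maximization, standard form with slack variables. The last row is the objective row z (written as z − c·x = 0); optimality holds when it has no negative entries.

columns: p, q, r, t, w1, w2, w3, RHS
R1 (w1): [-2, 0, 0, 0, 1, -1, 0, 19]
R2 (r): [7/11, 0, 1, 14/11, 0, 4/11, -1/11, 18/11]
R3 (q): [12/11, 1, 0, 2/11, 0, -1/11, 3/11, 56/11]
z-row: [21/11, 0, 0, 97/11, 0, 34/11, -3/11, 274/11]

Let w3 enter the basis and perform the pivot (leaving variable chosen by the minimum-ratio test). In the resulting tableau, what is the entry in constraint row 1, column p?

-2

Ratio test on column w3 — row 1: entry 0 ≤ 0; row 2: entry -1/11 ≤ 0; row 3: (56/11)/(3/11) = 56/3. Minimum is 56/3 at row 3 (q leaves); pivot element 3/11.
Divide row 3 by 3/11; eliminate column w3 from the other rows.
Row 1 update in column p: -2 − 0·4 = -2.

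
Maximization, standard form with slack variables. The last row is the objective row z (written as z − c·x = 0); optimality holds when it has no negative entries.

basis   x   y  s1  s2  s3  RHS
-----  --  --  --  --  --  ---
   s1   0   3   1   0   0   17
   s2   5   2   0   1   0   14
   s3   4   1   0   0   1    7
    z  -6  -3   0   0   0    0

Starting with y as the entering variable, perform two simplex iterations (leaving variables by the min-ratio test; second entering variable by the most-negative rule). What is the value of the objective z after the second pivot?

19

Ratio test on column y — row 1: 17/3 = 17/3; row 2: 14/2 = 7; row 3: 7/1 = 7. Minimum is 17/3 at row 1 (s1 leaves); pivot element 3.
Pivot on row 1; the z-row RHS becomes 0 − (-3)·(17/3) = 17.
Next entering variable (most negative z-row entry -6): x.
Ratio test on column x — row 1: entry 0 ≤ 0; row 2: (8/3)/5 = 8/15; row 3: (4/3)/4 = 1/3. Minimum is 1/3 at row 3 (s3 leaves); pivot element 4.
After the second pivot the z-row RHS is 17 − (-6)·(1/3) = 19.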